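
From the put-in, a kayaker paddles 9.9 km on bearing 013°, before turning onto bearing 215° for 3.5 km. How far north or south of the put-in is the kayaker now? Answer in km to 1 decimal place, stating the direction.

6.8 km north

Leg 1 (013°, 9.9 km): east 9.9 sin 13° = 2.23, north 9.9 cos 13° = 9.65
Leg 2 (215°, 3.5 km): east 3.5 sin 215° = -2.01, north 3.5 cos 215° = -2.87
Net north component: 6.78 km.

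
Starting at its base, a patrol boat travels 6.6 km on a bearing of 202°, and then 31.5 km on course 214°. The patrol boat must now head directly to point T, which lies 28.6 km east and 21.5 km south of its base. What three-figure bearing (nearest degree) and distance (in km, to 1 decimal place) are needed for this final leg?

078°, 49.9 km

Leg 1 (202°, 6.6 km): east 6.6 sin 202° = -2.47, north 6.6 cos 202° = -6.12
Leg 2 (214°, 31.5 km): east 31.5 sin 214° = -17.61, north 31.5 cos 214° = -26.11
Current position: (-20.09, -32.23). Target: (28.6, -21.5). Remaining: Δeast = 48.69, Δnorth = 10.73.
Bearing = atan2(48.69, 10.73) mod 360° = 77.57°; distance = √((48.69)² + (10.73)²) = 49.856 km.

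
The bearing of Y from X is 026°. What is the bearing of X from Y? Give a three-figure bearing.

Back-bearing = 026° + 180° = 206°.

206°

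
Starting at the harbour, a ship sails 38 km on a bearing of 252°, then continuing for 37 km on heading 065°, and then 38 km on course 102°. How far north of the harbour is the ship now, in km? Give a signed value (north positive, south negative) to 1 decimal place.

-4.0 km

Leg 1 (252°, 38 km): east 38 sin 252° = -36.14, north 38 cos 252° = -11.74
Leg 2 (065°, 37 km): east 37 sin 65° = 33.53, north 37 cos 65° = 15.64
Leg 3 (102°, 38 km): east 38 sin 102° = 37.17, north 38 cos 102° = -7.90
Net north component: -4.01 km.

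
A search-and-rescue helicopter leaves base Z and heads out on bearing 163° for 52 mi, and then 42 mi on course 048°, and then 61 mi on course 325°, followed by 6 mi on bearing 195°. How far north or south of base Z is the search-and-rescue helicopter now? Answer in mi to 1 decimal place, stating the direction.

22.5 mi north

Leg 1 (163°, 52 mi): east 52 sin 163° = 15.20, north 52 cos 163° = -49.73
Leg 2 (048°, 42 mi): east 42 sin 48° = 31.21, north 42 cos 48° = 28.10
Leg 3 (325°, 61 mi): east 61 sin 325° = -34.99, north 61 cos 325° = 49.97
Leg 4 (195°, 6 mi): east 6 sin 195° = -1.55, north 6 cos 195° = -5.80
Net north component: 22.55 mi.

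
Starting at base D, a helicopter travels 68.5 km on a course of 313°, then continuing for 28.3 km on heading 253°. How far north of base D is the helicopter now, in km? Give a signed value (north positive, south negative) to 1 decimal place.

38.4 km

Leg 1 (313°, 68.5 km): east 68.5 sin 313° = -50.10, north 68.5 cos 313° = 46.72
Leg 2 (253°, 28.3 km): east 28.3 sin 253° = -27.06, north 28.3 cos 253° = -8.27
Net north component: 38.44 km.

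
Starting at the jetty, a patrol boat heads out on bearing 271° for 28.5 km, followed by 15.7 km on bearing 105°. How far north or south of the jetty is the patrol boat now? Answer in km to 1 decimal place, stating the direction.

3.6 km south

Leg 1 (271°, 28.5 km): east 28.5 sin 271° = -28.50, north 28.5 cos 271° = 0.50
Leg 2 (105°, 15.7 km): east 15.7 sin 105° = 15.17, north 15.7 cos 105° = -4.06
Net north component: -3.57 km.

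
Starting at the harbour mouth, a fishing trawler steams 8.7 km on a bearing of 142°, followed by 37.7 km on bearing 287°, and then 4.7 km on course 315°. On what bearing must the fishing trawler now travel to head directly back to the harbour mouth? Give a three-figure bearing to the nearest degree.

Leg 1 (142°, 8.7 km): east 8.7 sin 142° = 5.36, north 8.7 cos 142° = -6.86
Leg 2 (287°, 37.7 km): east 37.7 sin 287° = -36.05, north 37.7 cos 287° = 11.02
Leg 3 (315°, 4.7 km): east 4.7 sin 315° = -3.32, north 4.7 cos 315° = 3.32
Net displacement: -34.02 east, 7.49 north. Direction back to start is (34.02, -7.49): bearing = atan2(34.02, -7.49) mod 360° = 102.42° ≈ 102°.

102°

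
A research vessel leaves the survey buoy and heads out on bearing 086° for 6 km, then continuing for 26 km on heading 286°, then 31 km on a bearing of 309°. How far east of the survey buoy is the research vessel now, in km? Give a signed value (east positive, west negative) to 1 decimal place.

-43.1 km

Leg 1 (086°, 6 km): east 6 sin 86° = 5.99, north 6 cos 86° = 0.42
Leg 2 (286°, 26 km): east 26 sin 286° = -24.99, north 26 cos 286° = 7.17
Leg 3 (309°, 31 km): east 31 sin 309° = -24.09, north 31 cos 309° = 19.51
Net east component: -43.10 km.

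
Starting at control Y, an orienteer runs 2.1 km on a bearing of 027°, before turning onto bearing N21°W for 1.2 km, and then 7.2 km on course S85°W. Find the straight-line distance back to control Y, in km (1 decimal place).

7.1 km

Leg 1 (027°, 2.1 km): east 2.1 sin 27° = 0.95, north 2.1 cos 27° = 1.87
Leg 2 (N21°W, 1.2 km): east 1.2 sin 339° = -0.43, north 1.2 cos 339° = 1.12
Leg 3 (S85°W, 7.2 km): east 7.2 sin 265° = -7.17, north 7.2 cos 265° = -0.63
Net: -6.65 east, 2.36 north. Distance = √((-6.65)² + (2.36)²) = 7.057 km.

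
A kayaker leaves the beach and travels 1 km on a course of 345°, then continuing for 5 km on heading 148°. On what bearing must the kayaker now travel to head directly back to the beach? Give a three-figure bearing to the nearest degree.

324°

Leg 1 (345°, 1 km): east 1 sin 345° = -0.26, north 1 cos 345° = 0.97
Leg 2 (148°, 5 km): east 5 sin 148° = 2.65, north 5 cos 148° = -4.24
Net displacement: 2.39 east, -3.27 north. Direction back to start is (-2.39, 3.27): bearing = atan2(-2.39, 3.27) mod 360° = 323.86° ≈ 324°.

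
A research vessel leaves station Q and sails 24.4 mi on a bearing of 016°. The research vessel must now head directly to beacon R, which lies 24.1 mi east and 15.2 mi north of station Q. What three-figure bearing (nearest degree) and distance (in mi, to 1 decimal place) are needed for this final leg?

Leg 1 (016°, 24.4 mi): east 24.4 sin 16° = 6.73, north 24.4 cos 16° = 23.45
Current position: (6.73, 23.45). Target: (24.1, 15.2). Remaining: Δeast = 17.37, Δnorth = -8.25.
Bearing = atan2(17.37, -8.25) mod 360° = 115.41°; distance = √((17.37)² + (-8.25)²) = 19.236 mi.

115°, 19.2 mi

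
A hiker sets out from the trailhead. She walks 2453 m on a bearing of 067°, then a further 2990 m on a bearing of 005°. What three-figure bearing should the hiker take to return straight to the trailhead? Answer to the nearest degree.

Leg 1 (067°, 2453 m): east 2453 sin 67° = 2258.00, north 2453 cos 67° = 958.46
Leg 2 (005°, 2990 m): east 2990 sin 5° = 260.60, north 2990 cos 5° = 2978.62
Net displacement: 2518.59 east, 3937.09 north. Direction back to start is (-2518.59, -3937.09): bearing = atan2(-2518.59, -3937.09) mod 360° = 212.61° ≈ 213°.

213°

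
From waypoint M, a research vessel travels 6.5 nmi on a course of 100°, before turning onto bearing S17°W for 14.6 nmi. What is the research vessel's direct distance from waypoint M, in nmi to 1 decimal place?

Leg 1 (100°, 6.5 nmi): east 6.5 sin 100° = 6.40, north 6.5 cos 100° = -1.13
Leg 2 (S17°W, 14.6 nmi): east 14.6 sin 197° = -4.27, north 14.6 cos 197° = -13.96
Net: 2.13 east, -15.09 north. Distance = √((2.13)² + (-15.09)²) = 15.241 nmi.

15.2 nmi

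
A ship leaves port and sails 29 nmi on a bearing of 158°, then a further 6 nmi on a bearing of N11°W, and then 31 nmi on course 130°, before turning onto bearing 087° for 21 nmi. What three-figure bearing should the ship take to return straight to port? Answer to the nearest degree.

Leg 1 (158°, 29 nmi): east 29 sin 158° = 10.86, north 29 cos 158° = -26.89
Leg 2 (N11°W, 6 nmi): east 6 sin 349° = -1.14, north 6 cos 349° = 5.89
Leg 3 (130°, 31 nmi): east 31 sin 130° = 23.75, north 31 cos 130° = -19.93
Leg 4 (087°, 21 nmi): east 21 sin 87° = 20.97, north 21 cos 87° = 1.10
Net displacement: 54.44 east, -39.83 north. Direction back to start is (-54.44, 39.83): bearing = atan2(-54.44, 39.83) mod 360° = 306.19° ≈ 306°.

306°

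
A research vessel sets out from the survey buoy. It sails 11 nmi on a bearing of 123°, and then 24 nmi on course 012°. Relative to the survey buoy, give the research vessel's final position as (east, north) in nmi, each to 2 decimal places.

(14.22, 17.48)

Leg 1 (123°, 11 nmi): east 11 sin 123° = 9.23, north 11 cos 123° = -5.99
Leg 2 (012°, 24 nmi): east 24 sin 12° = 4.99, north 24 cos 12° = 23.48
Summing: 14.22 nmi east, 17.48 nmi north → (14.22, 17.48).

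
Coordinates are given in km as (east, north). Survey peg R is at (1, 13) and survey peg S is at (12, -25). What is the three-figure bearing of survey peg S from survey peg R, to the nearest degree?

Δeast = 12 − 1 = 11.00; Δnorth = -25 − 13 = -38.00.
Bearing = atan2(Δeast, Δnorth) mod 360° = 163.86° ≈ 164°.

164°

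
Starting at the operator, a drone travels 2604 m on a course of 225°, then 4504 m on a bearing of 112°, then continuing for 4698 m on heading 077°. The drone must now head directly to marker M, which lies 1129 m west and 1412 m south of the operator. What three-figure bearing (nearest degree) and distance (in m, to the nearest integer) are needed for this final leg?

Leg 1 (225°, 2604 m): east 2604 sin 225° = -1841.31, north 2604 cos 225° = -1841.31
Leg 2 (112°, 4504 m): east 4504 sin 112° = 4176.04, north 4504 cos 112° = -1687.23
Leg 3 (077°, 4698 m): east 4698 sin 77° = 4577.59, north 4698 cos 77° = 1056.82
Current position: (6912.32, -2471.71). Target: (-1129, -1412). Remaining: Δeast = -8041.32, Δnorth = 1059.71.
Bearing = atan2(-8041.32, 1059.71) mod 360° = 277.51°; distance = √((-8041.32)² + (1059.71)²) = 8110.846 m.

278°, 8111 m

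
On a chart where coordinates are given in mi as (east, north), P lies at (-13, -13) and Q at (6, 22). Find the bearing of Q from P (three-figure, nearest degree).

Δeast = 6 − -13 = 19.00; Δnorth = 22 − -13 = 35.00.
Bearing = atan2(Δeast, Δnorth) mod 360° = 28.50° ≈ 028°.

028°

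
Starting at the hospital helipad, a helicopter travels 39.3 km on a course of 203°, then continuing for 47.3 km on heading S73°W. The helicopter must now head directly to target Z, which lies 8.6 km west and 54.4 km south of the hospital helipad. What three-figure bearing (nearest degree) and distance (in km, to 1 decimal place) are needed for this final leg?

095°, 52.2 km

Leg 1 (203°, 39.3 km): east 39.3 sin 203° = -15.36, north 39.3 cos 203° = -36.18
Leg 2 (S73°W, 47.3 km): east 47.3 sin 253° = -45.23, north 47.3 cos 253° = -13.83
Current position: (-60.59, -50.01). Target: (-8.6, -54.4). Remaining: Δeast = 51.99, Δnorth = -4.39.
Bearing = atan2(51.99, -4.39) mod 360° = 94.83°; distance = √((51.99)² + (-4.39)²) = 52.174 km.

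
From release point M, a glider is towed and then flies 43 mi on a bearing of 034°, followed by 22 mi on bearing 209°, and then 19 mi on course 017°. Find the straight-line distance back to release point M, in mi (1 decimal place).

39.4 mi

Leg 1 (034°, 43 mi): east 43 sin 34° = 24.05, north 43 cos 34° = 35.65
Leg 2 (209°, 22 mi): east 22 sin 209° = -10.67, north 22 cos 209° = -19.24
Leg 3 (017°, 19 mi): east 19 sin 17° = 5.56, north 19 cos 17° = 18.17
Net: 18.93 east, 34.58 north. Distance = √((18.93)² + (34.58)²) = 39.422 mi.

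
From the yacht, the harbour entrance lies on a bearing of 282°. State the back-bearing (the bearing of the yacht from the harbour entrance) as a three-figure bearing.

102°

Back-bearing = 282° − 180° = 102°.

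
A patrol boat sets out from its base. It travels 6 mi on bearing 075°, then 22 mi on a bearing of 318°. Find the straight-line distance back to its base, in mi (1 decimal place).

20.0 mi

Leg 1 (075°, 6 mi): east 6 sin 75° = 5.80, north 6 cos 75° = 1.55
Leg 2 (318°, 22 mi): east 22 sin 318° = -14.72, north 22 cos 318° = 16.35
Net: -8.93 east, 17.90 north. Distance = √((-8.93)² + (17.90)²) = 20.004 mi.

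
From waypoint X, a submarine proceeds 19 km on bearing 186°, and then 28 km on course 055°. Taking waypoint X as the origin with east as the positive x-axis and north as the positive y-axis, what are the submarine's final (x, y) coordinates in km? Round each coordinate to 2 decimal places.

Leg 1 (186°, 19 km): east 19 sin 186° = -1.99, north 19 cos 186° = -18.90
Leg 2 (055°, 28 km): east 28 sin 55° = 22.94, north 28 cos 55° = 16.06
Summing: 20.95 km east, -2.84 km north → (20.95, -2.84).

(20.95, -2.84)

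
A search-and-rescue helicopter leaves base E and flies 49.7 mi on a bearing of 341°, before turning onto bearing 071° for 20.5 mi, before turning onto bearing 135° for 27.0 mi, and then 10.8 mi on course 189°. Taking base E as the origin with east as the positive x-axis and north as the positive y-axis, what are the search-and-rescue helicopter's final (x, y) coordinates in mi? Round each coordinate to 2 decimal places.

Leg 1 (341°, 49.7 mi): east 49.7 sin 341° = -16.18, north 49.7 cos 341° = 46.99
Leg 2 (071°, 20.5 mi): east 20.5 sin 71° = 19.38, north 20.5 cos 71° = 6.67
Leg 3 (135°, 27.0 mi): east 27.0 sin 135° = 19.09, north 27.0 cos 135° = -19.09
Leg 4 (189°, 10.8 mi): east 10.8 sin 189° = -1.69, north 10.8 cos 189° = -10.67
Summing: 20.60 mi east, 23.91 mi north → (20.60, 23.91).

(20.60, 23.91)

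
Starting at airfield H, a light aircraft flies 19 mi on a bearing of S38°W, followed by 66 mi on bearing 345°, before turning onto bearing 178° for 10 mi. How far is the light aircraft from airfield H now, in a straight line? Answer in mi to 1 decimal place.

48.1 mi

Leg 1 (S38°W, 19 mi): east 19 sin 218° = -11.70, north 19 cos 218° = -14.97
Leg 2 (345°, 66 mi): east 66 sin 345° = -17.08, north 66 cos 345° = 63.75
Leg 3 (178°, 10 mi): east 10 sin 178° = 0.35, north 10 cos 178° = -9.99
Net: -28.43 east, 38.78 north. Distance = √((-28.43)² + (38.78)²) = 48.089 mi.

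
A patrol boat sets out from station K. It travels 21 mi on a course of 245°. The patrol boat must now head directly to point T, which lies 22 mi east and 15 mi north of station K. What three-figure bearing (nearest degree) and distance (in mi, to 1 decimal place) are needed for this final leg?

060°, 47.5 mi

Leg 1 (245°, 21 mi): east 21 sin 245° = -19.03, north 21 cos 245° = -8.87
Current position: (-19.03, -8.87). Target: (22, 15). Remaining: Δeast = 41.03, Δnorth = 23.87.
Bearing = atan2(41.03, 23.87) mod 360° = 59.81°; distance = √((41.03)² + (23.87)²) = 47.473 mi.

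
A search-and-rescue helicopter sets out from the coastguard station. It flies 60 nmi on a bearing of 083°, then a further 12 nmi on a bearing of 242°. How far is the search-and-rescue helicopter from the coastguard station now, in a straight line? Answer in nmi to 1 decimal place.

49.0 nmi

Leg 1 (083°, 60 nmi): east 60 sin 83° = 59.55, north 60 cos 83° = 7.31
Leg 2 (242°, 12 nmi): east 12 sin 242° = -10.60, north 12 cos 242° = -5.63
Net: 48.96 east, 1.68 north. Distance = √((48.96)² + (1.68)²) = 48.986 nmi.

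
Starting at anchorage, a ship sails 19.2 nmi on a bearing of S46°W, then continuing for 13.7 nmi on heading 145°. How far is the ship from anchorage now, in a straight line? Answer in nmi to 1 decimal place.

Leg 1 (S46°W, 19.2 nmi): east 19.2 sin 226° = -13.81, north 19.2 cos 226° = -13.34
Leg 2 (145°, 13.7 nmi): east 13.7 sin 145° = 7.86, north 13.7 cos 145° = -11.22
Net: -5.95 east, -24.56 north. Distance = √((-5.95)² + (-24.56)²) = 25.271 nmi.

25.3 nmi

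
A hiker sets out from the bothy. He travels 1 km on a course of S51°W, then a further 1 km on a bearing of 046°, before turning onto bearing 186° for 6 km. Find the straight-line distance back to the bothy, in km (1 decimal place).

Leg 1 (S51°W, 1 km): east 1 sin 231° = -0.78, north 1 cos 231° = -0.63
Leg 2 (046°, 1 km): east 1 sin 46° = 0.72, north 1 cos 46° = 0.69
Leg 3 (186°, 6 km): east 6 sin 186° = -0.63, north 6 cos 186° = -5.97
Net: -0.68 east, -5.90 north. Distance = √((-0.68)² + (-5.90)²) = 5.941 km.

5.9 km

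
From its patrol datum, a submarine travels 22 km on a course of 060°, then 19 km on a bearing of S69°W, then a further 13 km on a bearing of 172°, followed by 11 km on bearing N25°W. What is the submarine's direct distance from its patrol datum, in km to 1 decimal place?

2.0 km

Leg 1 (060°, 22 km): east 22 sin 60° = 19.05, north 22 cos 60° = 11.00
Leg 2 (S69°W, 19 km): east 19 sin 249° = -17.74, north 19 cos 249° = -6.81
Leg 3 (172°, 13 km): east 13 sin 172° = 1.81, north 13 cos 172° = -12.87
Leg 4 (N25°W, 11 km): east 11 sin 335° = -4.65, north 11 cos 335° = 9.97
Net: -1.53 east, 1.29 north. Distance = √((-1.53)² + (1.29)²) = 1.995 km.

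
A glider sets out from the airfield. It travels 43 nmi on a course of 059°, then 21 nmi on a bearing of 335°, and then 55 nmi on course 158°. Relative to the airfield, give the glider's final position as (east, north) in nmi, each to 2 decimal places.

(48.59, -9.82)

Leg 1 (059°, 43 nmi): east 43 sin 59° = 36.86, north 43 cos 59° = 22.15
Leg 2 (335°, 21 nmi): east 21 sin 335° = -8.87, north 21 cos 335° = 19.03
Leg 3 (158°, 55 nmi): east 55 sin 158° = 20.60, north 55 cos 158° = -51.00
Summing: 48.59 nmi east, -9.82 nmi north → (48.59, -9.82).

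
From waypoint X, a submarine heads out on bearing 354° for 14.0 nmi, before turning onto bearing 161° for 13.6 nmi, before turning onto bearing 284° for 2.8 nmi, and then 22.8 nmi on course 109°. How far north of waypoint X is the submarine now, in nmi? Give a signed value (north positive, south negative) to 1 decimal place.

-5.7 nmi

Leg 1 (354°, 14.0 nmi): east 14.0 sin 354° = -1.46, north 14.0 cos 354° = 13.92
Leg 2 (161°, 13.6 nmi): east 13.6 sin 161° = 4.43, north 13.6 cos 161° = -12.86
Leg 3 (284°, 2.8 nmi): east 2.8 sin 284° = -2.72, north 2.8 cos 284° = 0.68
Leg 4 (109°, 22.8 nmi): east 22.8 sin 109° = 21.56, north 22.8 cos 109° = -7.42
Net north component: -5.68 nmi.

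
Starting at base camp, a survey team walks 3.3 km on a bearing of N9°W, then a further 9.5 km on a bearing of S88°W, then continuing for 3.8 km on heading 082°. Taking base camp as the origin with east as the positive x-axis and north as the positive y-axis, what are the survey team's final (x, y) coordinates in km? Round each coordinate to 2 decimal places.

(-6.25, 3.46)

Leg 1 (N9°W, 3.3 km): east 3.3 sin 351° = -0.52, north 3.3 cos 351° = 3.26
Leg 2 (S88°W, 9.5 km): east 9.5 sin 268° = -9.49, north 9.5 cos 268° = -0.33
Leg 3 (082°, 3.8 km): east 3.8 sin 82° = 3.76, north 3.8 cos 82° = 0.53
Summing: -6.25 km east, 3.46 km north → (-6.25, 3.46).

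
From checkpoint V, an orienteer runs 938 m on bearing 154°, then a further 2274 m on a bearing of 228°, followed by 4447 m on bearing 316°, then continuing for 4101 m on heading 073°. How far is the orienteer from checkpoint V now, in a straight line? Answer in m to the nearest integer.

2082 m

Leg 1 (154°, 938 m): east 938 sin 154° = 411.19, north 938 cos 154° = -843.07
Leg 2 (228°, 2274 m): east 2274 sin 228° = -1689.91, north 2274 cos 228° = -1521.60
Leg 3 (316°, 4447 m): east 4447 sin 316° = -3089.15, north 4447 cos 316° = 3198.90
Leg 4 (073°, 4101 m): east 4101 sin 73° = 3921.81, north 4101 cos 73° = 1199.02
Net: -446.06 east, 2033.25 north. Distance = √((-446.06)² + (2033.25)²) = 2081.602 m.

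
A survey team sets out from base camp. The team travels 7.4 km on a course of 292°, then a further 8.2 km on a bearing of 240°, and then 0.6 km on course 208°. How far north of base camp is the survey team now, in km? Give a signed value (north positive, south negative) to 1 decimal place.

-1.9 km

Leg 1 (292°, 7.4 km): east 7.4 sin 292° = -6.86, north 7.4 cos 292° = 2.77
Leg 2 (240°, 8.2 km): east 8.2 sin 240° = -7.10, north 8.2 cos 240° = -4.10
Leg 3 (208°, 0.6 km): east 0.6 sin 208° = -0.28, north 0.6 cos 208° = -0.53
Net north component: -1.86 km.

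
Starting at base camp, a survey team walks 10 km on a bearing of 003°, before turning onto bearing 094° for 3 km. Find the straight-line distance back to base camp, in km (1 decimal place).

Leg 1 (003°, 10 km): east 10 sin 3° = 0.52, north 10 cos 3° = 9.99
Leg 2 (094°, 3 km): east 3 sin 94° = 2.99, north 3 cos 94° = -0.21
Net: 3.52 east, 9.78 north. Distance = √((3.52)² + (9.78)²) = 10.390 km.

10.4 km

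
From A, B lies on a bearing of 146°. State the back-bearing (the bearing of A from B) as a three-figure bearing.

326°

Back-bearing = 146° + 180° = 326°.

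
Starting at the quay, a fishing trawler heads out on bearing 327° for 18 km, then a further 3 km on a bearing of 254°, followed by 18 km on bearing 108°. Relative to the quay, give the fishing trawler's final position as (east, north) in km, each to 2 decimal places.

Leg 1 (327°, 18 km): east 18 sin 327° = -9.80, north 18 cos 327° = 15.10
Leg 2 (254°, 3 km): east 3 sin 254° = -2.88, north 3 cos 254° = -0.83
Leg 3 (108°, 18 km): east 18 sin 108° = 17.12, north 18 cos 108° = -5.56
Summing: 4.43 km east, 8.71 km north → (4.43, 8.71).

(4.43, 8.71)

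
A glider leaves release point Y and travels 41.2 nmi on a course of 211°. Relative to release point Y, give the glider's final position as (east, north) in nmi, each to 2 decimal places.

Leg 1 (211°, 41.2 nmi): east 41.2 sin 211° = -21.22, north 41.2 cos 211° = -35.32
Summing: -21.22 nmi east, -35.32 nmi north → (-21.22, -35.32).

(-21.22, -35.32)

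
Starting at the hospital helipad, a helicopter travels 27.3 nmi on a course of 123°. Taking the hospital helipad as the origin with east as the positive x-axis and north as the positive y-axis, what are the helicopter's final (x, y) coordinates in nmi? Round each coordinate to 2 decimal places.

Leg 1 (123°, 27.3 nmi): east 27.3 sin 123° = 22.90, north 27.3 cos 123° = -14.87
Summing: 22.90 nmi east, -14.87 nmi north → (22.90, -14.87).

(22.90, -14.87)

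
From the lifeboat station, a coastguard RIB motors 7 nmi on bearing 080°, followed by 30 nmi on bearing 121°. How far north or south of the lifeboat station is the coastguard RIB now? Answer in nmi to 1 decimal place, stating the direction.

Leg 1 (080°, 7 nmi): east 7 sin 80° = 6.89, north 7 cos 80° = 1.22
Leg 2 (121°, 30 nmi): east 30 sin 121° = 25.72, north 30 cos 121° = -15.45
Net north component: -14.24 nmi.

14.2 nmi south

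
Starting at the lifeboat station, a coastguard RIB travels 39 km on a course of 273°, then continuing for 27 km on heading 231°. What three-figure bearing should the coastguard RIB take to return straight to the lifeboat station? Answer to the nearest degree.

Leg 1 (273°, 39 km): east 39 sin 273° = -38.95, north 39 cos 273° = 2.04
Leg 2 (231°, 27 km): east 27 sin 231° = -20.98, north 27 cos 231° = -16.99
Net displacement: -59.93 east, -14.95 north. Direction back to start is (59.93, 14.95): bearing = atan2(59.93, 14.95) mod 360° = 75.99° ≈ 076°.

076°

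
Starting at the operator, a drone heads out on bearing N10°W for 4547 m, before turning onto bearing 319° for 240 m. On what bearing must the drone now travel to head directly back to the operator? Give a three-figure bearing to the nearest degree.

169°

Leg 1 (N10°W, 4547 m): east 4547 sin 350° = -789.58, north 4547 cos 350° = 4477.92
Leg 2 (319°, 240 m): east 240 sin 319° = -157.45, north 240 cos 319° = 181.13
Net displacement: -947.03 east, 4659.05 north. Direction back to start is (947.03, -4659.05): bearing = atan2(947.03, -4659.05) mod 360° = 168.51° ≈ 169°.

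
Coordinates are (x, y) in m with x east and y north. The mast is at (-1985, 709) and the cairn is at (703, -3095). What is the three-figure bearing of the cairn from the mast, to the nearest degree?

145°

Δeast = 703 − -1985 = 2688.00; Δnorth = -3095 − 709 = -3804.00.
Bearing = atan2(Δeast, Δnorth) mod 360° = 144.75° ≈ 145°.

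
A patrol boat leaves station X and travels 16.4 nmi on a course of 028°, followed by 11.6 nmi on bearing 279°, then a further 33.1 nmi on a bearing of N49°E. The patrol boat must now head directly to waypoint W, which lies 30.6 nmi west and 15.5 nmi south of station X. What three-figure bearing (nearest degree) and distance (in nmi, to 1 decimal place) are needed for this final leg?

Leg 1 (028°, 16.4 nmi): east 16.4 sin 28° = 7.70, north 16.4 cos 28° = 14.48
Leg 2 (279°, 11.6 nmi): east 11.6 sin 279° = -11.46, north 11.6 cos 279° = 1.81
Leg 3 (N49°E, 33.1 nmi): east 33.1 sin 49° = 24.98, north 33.1 cos 49° = 21.72
Current position: (21.22, 38.01). Target: (-30.6, -15.5). Remaining: Δeast = -51.82, Δnorth = -53.51.
Bearing = atan2(-51.82, -53.51) mod 360° = 224.08°; distance = √((-51.82)² + (-53.51)²) = 74.492 nmi.

224°, 74.5 nmi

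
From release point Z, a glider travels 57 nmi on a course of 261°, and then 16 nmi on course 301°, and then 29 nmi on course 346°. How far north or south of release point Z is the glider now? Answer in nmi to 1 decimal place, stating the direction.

27.5 nmi north

Leg 1 (261°, 57 nmi): east 57 sin 261° = -56.30, north 57 cos 261° = -8.92
Leg 2 (301°, 16 nmi): east 16 sin 301° = -13.71, north 16 cos 301° = 8.24
Leg 3 (346°, 29 nmi): east 29 sin 346° = -7.02, north 29 cos 346° = 28.14
Net north component: 27.46 nmi.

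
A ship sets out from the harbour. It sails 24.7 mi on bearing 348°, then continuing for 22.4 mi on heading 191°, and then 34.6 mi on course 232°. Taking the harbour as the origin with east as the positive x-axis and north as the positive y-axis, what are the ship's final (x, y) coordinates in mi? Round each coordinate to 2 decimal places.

Leg 1 (348°, 24.7 mi): east 24.7 sin 348° = -5.14, north 24.7 cos 348° = 24.16
Leg 2 (191°, 22.4 mi): east 22.4 sin 191° = -4.27, north 22.4 cos 191° = -21.99
Leg 3 (232°, 34.6 mi): east 34.6 sin 232° = -27.27, north 34.6 cos 232° = -21.30
Summing: -36.67 mi east, -19.13 mi north → (-36.67, -19.13).

(-36.67, -19.13)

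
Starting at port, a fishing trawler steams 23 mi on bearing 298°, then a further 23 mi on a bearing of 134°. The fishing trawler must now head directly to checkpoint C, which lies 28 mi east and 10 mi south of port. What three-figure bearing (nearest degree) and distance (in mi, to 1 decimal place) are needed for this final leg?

Leg 1 (298°, 23 mi): east 23 sin 298° = -20.31, north 23 cos 298° = 10.80
Leg 2 (134°, 23 mi): east 23 sin 134° = 16.54, north 23 cos 134° = -15.98
Current position: (-3.76, -5.18). Target: (28, -10). Remaining: Δeast = 31.76, Δnorth = -4.82.
Bearing = atan2(31.76, -4.82) mod 360° = 98.63°; distance = √((31.76)² + (-4.82)²) = 32.127 mi.

099°, 32.1 mi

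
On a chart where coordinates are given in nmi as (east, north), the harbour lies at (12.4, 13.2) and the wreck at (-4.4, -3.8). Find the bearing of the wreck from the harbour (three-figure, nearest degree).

225°

Δeast = -4.4 − 12.4 = -16.80; Δnorth = -3.8 − 13.2 = -17.00.
Bearing = atan2(Δeast, Δnorth) mod 360° = 224.66° ≈ 225°.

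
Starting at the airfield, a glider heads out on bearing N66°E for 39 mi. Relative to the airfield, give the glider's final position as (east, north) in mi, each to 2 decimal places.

(35.63, 15.86)

Leg 1 (N66°E, 39 mi): east 39 sin 66° = 35.63, north 39 cos 66° = 15.86
Summing: 35.63 mi east, 15.86 mi north → (35.63, 15.86).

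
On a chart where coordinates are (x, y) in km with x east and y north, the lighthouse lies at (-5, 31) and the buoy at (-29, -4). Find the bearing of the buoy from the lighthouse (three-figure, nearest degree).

214°

Δeast = -29 − -5 = -24.00; Δnorth = -4 − 31 = -35.00.
Bearing = atan2(Δeast, Δnorth) mod 360° = 214.44° ≈ 214°.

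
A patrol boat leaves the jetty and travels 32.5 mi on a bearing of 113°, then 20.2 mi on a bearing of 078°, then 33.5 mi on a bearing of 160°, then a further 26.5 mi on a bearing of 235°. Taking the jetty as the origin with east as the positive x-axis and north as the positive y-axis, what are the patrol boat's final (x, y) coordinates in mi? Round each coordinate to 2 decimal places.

Leg 1 (113°, 32.5 mi): east 32.5 sin 113° = 29.92, north 32.5 cos 113° = -12.70
Leg 2 (078°, 20.2 mi): east 20.2 sin 78° = 19.76, north 20.2 cos 78° = 4.20
Leg 3 (160°, 33.5 mi): east 33.5 sin 160° = 11.46, north 33.5 cos 160° = -31.48
Leg 4 (235°, 26.5 mi): east 26.5 sin 235° = -21.71, north 26.5 cos 235° = -15.20
Summing: 39.43 mi east, -55.18 mi north → (39.43, -55.18).

(39.43, -55.18)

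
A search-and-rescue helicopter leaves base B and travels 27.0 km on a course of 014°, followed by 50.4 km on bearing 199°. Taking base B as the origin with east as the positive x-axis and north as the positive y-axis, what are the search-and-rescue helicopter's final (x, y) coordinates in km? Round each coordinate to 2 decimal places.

Leg 1 (014°, 27.0 km): east 27.0 sin 14° = 6.53, north 27.0 cos 14° = 26.20
Leg 2 (199°, 50.4 km): east 50.4 sin 199° = -16.41, north 50.4 cos 199° = -47.65
Summing: -9.88 km east, -21.46 km north → (-9.88, -21.46).

(-9.88, -21.46)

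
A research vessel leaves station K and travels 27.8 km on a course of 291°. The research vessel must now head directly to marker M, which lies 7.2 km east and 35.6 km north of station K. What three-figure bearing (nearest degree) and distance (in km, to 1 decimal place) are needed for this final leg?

052°, 41.9 km

Leg 1 (291°, 27.8 km): east 27.8 sin 291° = -25.95, north 27.8 cos 291° = 9.96
Current position: (-25.95, 9.96). Target: (7.2, 35.6). Remaining: Δeast = 33.15, Δnorth = 25.64.
Bearing = atan2(33.15, 25.64) mod 360° = 52.29°; distance = √((33.15)² + (25.64)²) = 41.910 km.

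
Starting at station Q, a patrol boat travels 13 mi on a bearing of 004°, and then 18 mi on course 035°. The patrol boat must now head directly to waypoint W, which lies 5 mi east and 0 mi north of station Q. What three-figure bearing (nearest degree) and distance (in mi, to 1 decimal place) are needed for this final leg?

Leg 1 (004°, 13 mi): east 13 sin 4° = 0.91, north 13 cos 4° = 12.97
Leg 2 (035°, 18 mi): east 18 sin 35° = 10.32, north 18 cos 35° = 14.74
Current position: (11.23, 27.71). Target: (5, 0). Remaining: Δeast = -6.23, Δnorth = -27.71.
Bearing = atan2(-6.23, -27.71) mod 360° = 192.67°; distance = √((-6.23)² + (-27.71)²) = 28.405 mi.

193°, 28.4 mi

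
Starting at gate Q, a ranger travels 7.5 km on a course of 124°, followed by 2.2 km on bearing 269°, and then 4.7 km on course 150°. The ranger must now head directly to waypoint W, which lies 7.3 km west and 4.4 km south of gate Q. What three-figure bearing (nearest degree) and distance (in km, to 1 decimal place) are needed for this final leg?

Leg 1 (124°, 7.5 km): east 7.5 sin 124° = 6.22, north 7.5 cos 124° = -4.19
Leg 2 (269°, 2.2 km): east 2.2 sin 269° = -2.20, north 2.2 cos 269° = -0.04
Leg 3 (150°, 4.7 km): east 4.7 sin 150° = 2.35, north 4.7 cos 150° = -4.07
Current position: (6.37, -8.30). Target: (-7.3, -4.4). Remaining: Δeast = -13.67, Δnorth = 3.90.
Bearing = atan2(-13.67, 3.90) mod 360° = 285.94°; distance = √((-13.67)² + (3.90)²) = 14.214 km.

286°, 14.2 km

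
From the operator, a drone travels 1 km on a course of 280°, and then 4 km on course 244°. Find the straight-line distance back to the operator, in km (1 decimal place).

Leg 1 (280°, 1 km): east 1 sin 280° = -0.98, north 1 cos 280° = 0.17
Leg 2 (244°, 4 km): east 4 sin 244° = -3.60, north 4 cos 244° = -1.75
Net: -4.58 east, -1.58 north. Distance = √((-4.58)² + (-1.58)²) = 4.845 km.

4.8 km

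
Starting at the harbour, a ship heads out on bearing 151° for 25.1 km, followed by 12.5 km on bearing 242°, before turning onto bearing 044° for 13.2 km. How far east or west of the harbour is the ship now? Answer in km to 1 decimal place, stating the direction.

Leg 1 (151°, 25.1 km): east 25.1 sin 151° = 12.17, north 25.1 cos 151° = -21.95
Leg 2 (242°, 12.5 km): east 12.5 sin 242° = -11.04, north 12.5 cos 242° = -5.87
Leg 3 (044°, 13.2 km): east 13.2 sin 44° = 9.17, north 13.2 cos 44° = 9.50
Net east component: 10.30 km.

10.3 km east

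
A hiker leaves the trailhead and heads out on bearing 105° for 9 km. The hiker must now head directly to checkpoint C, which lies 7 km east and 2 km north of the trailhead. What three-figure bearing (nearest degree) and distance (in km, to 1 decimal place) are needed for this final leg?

Leg 1 (105°, 9 km): east 9 sin 105° = 8.69, north 9 cos 105° = -2.33
Current position: (8.69, -2.33). Target: (7, 2). Remaining: Δeast = -1.69, Δnorth = 4.33.
Bearing = atan2(-1.69, 4.33) mod 360° = 338.64°; distance = √((-1.69)² + (4.33)²) = 4.649 km.

339°, 4.6 km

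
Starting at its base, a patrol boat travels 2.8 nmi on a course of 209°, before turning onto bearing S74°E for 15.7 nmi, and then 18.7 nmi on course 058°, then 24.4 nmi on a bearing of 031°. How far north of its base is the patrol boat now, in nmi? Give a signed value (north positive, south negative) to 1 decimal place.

24.0 nmi

Leg 1 (209°, 2.8 nmi): east 2.8 sin 209° = -1.36, north 2.8 cos 209° = -2.45
Leg 2 (S74°E, 15.7 nmi): east 15.7 sin 106° = 15.09, north 15.7 cos 106° = -4.33
Leg 3 (058°, 18.7 nmi): east 18.7 sin 58° = 15.86, north 18.7 cos 58° = 9.91
Leg 4 (031°, 24.4 nmi): east 24.4 sin 31° = 12.57, north 24.4 cos 31° = 20.91
Net north component: 24.05 nmi.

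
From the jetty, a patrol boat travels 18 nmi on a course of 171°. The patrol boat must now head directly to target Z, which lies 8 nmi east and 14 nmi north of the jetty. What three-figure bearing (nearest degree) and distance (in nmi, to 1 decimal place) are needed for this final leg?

009°, 32.2 nmi

Leg 1 (171°, 18 nmi): east 18 sin 171° = 2.82, north 18 cos 171° = -17.78
Current position: (2.82, -17.78). Target: (8, 14). Remaining: Δeast = 5.18, Δnorth = 31.78.
Bearing = atan2(5.18, 31.78) mod 360° = 9.27°; distance = √((5.18)² + (31.78)²) = 32.198 nmi.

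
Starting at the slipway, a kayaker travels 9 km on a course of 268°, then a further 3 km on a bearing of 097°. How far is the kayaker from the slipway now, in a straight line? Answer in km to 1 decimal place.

6.1 km

Leg 1 (268°, 9 km): east 9 sin 268° = -8.99, north 9 cos 268° = -0.31
Leg 2 (097°, 3 km): east 3 sin 97° = 2.98, north 3 cos 97° = -0.37
Net: -6.02 east, -0.68 north. Distance = √((-6.02)² + (-0.68)²) = 6.055 km.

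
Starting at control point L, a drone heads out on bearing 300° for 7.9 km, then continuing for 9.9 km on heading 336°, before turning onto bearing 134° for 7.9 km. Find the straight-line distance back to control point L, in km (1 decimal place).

9.1 km

Leg 1 (300°, 7.9 km): east 7.9 sin 300° = -6.84, north 7.9 cos 300° = 3.95
Leg 2 (336°, 9.9 km): east 9.9 sin 336° = -4.03, north 9.9 cos 336° = 9.04
Leg 3 (134°, 7.9 km): east 7.9 sin 134° = 5.68, north 7.9 cos 134° = -5.49
Net: -5.19 east, 7.51 north. Distance = √((-5.19)² + (7.51)²) = 9.123 km.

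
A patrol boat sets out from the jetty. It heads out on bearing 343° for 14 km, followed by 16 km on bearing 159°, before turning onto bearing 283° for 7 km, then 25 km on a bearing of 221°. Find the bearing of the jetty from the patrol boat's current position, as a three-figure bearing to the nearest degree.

Leg 1 (343°, 14 km): east 14 sin 343° = -4.09, north 14 cos 343° = 13.39
Leg 2 (159°, 16 km): east 16 sin 159° = 5.73, north 16 cos 159° = -14.94
Leg 3 (283°, 7 km): east 7 sin 283° = -6.82, north 7 cos 283° = 1.57
Leg 4 (221°, 25 km): east 25 sin 221° = -16.40, north 25 cos 221° = -18.87
Net displacement: -21.58 east, -18.84 north. Direction back to start is (21.58, 18.84): bearing = atan2(21.58, 18.84) mod 360° = 48.88° ≈ 049°.

049°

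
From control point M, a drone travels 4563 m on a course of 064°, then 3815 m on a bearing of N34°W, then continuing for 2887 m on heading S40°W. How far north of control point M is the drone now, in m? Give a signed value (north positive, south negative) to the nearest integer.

2951 m

Leg 1 (064°, 4563 m): east 4563 sin 64° = 4101.20, north 4563 cos 64° = 2000.29
Leg 2 (N34°W, 3815 m): east 3815 sin 326° = -2133.32, north 3815 cos 326° = 3162.78
Leg 3 (S40°W, 2887 m): east 2887 sin 220° = -1855.73, north 2887 cos 220° = -2211.57
Net north component: 2951.50 m.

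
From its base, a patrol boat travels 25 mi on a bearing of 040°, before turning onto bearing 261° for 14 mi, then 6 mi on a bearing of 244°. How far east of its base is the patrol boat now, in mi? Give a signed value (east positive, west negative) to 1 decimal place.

-3.2 mi

Leg 1 (040°, 25 mi): east 25 sin 40° = 16.07, north 25 cos 40° = 19.15
Leg 2 (261°, 14 mi): east 14 sin 261° = -13.83, north 14 cos 261° = -2.19
Leg 3 (244°, 6 mi): east 6 sin 244° = -5.39, north 6 cos 244° = -2.63
Net east component: -3.15 mi.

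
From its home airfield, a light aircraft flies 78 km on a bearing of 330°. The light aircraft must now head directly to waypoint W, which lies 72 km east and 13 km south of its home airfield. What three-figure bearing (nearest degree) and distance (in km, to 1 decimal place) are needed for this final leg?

126°, 137.1 km

Leg 1 (330°, 78 km): east 78 sin 330° = -39.00, north 78 cos 330° = 67.55
Current position: (-39.00, 67.55). Target: (72, -13). Remaining: Δeast = 111.00, Δnorth = -80.55.
Bearing = atan2(111.00, -80.55) mod 360° = 125.97°; distance = √((111.00)² + (-80.55)²) = 137.147 km.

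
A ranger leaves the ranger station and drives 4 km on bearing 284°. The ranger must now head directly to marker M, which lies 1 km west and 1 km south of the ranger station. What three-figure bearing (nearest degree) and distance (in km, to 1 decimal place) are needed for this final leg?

124°, 3.5 km

Leg 1 (284°, 4 km): east 4 sin 284° = -3.88, north 4 cos 284° = 0.97
Current position: (-3.88, 0.97). Target: (-1, -1). Remaining: Δeast = 2.88, Δnorth = -1.97.
Bearing = atan2(2.88, -1.97) mod 360° = 124.33°; distance = √((2.88)² + (-1.97)²) = 3.489 km.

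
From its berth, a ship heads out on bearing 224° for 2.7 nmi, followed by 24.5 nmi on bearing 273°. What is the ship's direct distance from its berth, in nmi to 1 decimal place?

26.4 nmi

Leg 1 (224°, 2.7 nmi): east 2.7 sin 224° = -1.88, north 2.7 cos 224° = -1.94
Leg 2 (273°, 24.5 nmi): east 24.5 sin 273° = -24.47, north 24.5 cos 273° = 1.28
Net: -26.34 east, -0.66 north. Distance = √((-26.34)² + (-0.66)²) = 26.350 nmi.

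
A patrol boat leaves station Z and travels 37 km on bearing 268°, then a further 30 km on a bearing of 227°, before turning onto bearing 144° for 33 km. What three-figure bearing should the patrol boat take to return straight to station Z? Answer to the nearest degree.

Leg 1 (268°, 37 km): east 37 sin 268° = -36.98, north 37 cos 268° = -1.29
Leg 2 (227°, 30 km): east 30 sin 227° = -21.94, north 30 cos 227° = -20.46
Leg 3 (144°, 33 km): east 33 sin 144° = 19.40, north 33 cos 144° = -26.70
Net displacement: -39.52 east, -48.45 north. Direction back to start is (39.52, 48.45): bearing = atan2(39.52, 48.45) mod 360° = 39.21° ≈ 039°.

039°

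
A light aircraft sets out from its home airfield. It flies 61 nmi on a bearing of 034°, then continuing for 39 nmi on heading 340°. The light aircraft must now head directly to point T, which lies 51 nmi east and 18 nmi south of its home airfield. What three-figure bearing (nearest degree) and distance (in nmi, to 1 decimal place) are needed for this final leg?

Leg 1 (034°, 61 nmi): east 61 sin 34° = 34.11, north 61 cos 34° = 50.57
Leg 2 (340°, 39 nmi): east 39 sin 340° = -13.34, north 39 cos 340° = 36.65
Current position: (20.77, 87.22). Target: (51, -18). Remaining: Δeast = 30.23, Δnorth = -105.22.
Bearing = atan2(30.23, -105.22) mod 360° = 163.97°; distance = √((30.23)² + (-105.22)²) = 109.475 nmi.

164°, 109.5 nmi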